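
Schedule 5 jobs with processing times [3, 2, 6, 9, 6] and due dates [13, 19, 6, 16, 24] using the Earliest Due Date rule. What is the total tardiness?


Sort by due date (EDD order): [(6, 6), (3, 13), (9, 16), (2, 19), (6, 24)]
Compute completion times and tardiness:
  Job 1: p=6, d=6, C=6, tardiness=max(0,6-6)=0
  Job 2: p=3, d=13, C=9, tardiness=max(0,9-13)=0
  Job 3: p=9, d=16, C=18, tardiness=max(0,18-16)=2
  Job 4: p=2, d=19, C=20, tardiness=max(0,20-19)=1
  Job 5: p=6, d=24, C=26, tardiness=max(0,26-24)=2
Total tardiness = 5

5


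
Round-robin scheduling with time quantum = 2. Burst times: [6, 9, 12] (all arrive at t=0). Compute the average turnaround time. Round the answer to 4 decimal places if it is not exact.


Time quantum = 2
Execution trace:
  J1 runs 2 units, time = 2
  J2 runs 2 units, time = 4
  J3 runs 2 units, time = 6
  J1 runs 2 units, time = 8
  J2 runs 2 units, time = 10
  J3 runs 2 units, time = 12
  J1 runs 2 units, time = 14
  J2 runs 2 units, time = 16
  J3 runs 2 units, time = 18
  J2 runs 2 units, time = 20
  J3 runs 2 units, time = 22
  J2 runs 1 units, time = 23
  J3 runs 2 units, time = 25
  J3 runs 2 units, time = 27
Finish times: [14, 23, 27]
Average turnaround = 64/3 = 21.3333

21.3333


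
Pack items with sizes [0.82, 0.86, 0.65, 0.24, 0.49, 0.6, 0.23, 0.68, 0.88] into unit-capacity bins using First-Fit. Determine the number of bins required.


Place items sequentially using First-Fit:
  Item 0.82 -> new Bin 1
  Item 0.86 -> new Bin 2
  Item 0.65 -> new Bin 3
  Item 0.24 -> Bin 3 (now 0.89)
  Item 0.49 -> new Bin 4
  Item 0.6 -> new Bin 5
  Item 0.23 -> Bin 4 (now 0.72)
  Item 0.68 -> new Bin 6
  Item 0.88 -> new Bin 7
Total bins used = 7

7


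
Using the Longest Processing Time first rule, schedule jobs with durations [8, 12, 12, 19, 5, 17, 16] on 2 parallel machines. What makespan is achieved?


Sort jobs in decreasing order (LPT): [19, 17, 16, 12, 12, 8, 5]
Assign each job to the least loaded machine:
  Machine 1: jobs [19, 12, 12], load = 43
  Machine 2: jobs [17, 16, 8, 5], load = 46
Makespan = max load = 46

46


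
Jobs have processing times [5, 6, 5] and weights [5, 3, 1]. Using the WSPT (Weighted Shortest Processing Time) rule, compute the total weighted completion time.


Compute p/w ratios and sort ascending (WSPT): [(5, 5), (6, 3), (5, 1)]
Compute weighted completion times:
  Job (p=5,w=5): C=5, w*C=5*5=25
  Job (p=6,w=3): C=11, w*C=3*11=33
  Job (p=5,w=1): C=16, w*C=1*16=16
Total weighted completion time = 74

74


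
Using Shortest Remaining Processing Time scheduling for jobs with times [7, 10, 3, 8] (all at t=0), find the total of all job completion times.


Since all jobs arrive at t=0, SRPT equals SPT ordering.
SPT order: [3, 7, 8, 10]
Completion times:
  Job 1: p=3, C=3
  Job 2: p=7, C=10
  Job 3: p=8, C=18
  Job 4: p=10, C=28
Total completion time = 3 + 10 + 18 + 28 = 59

59


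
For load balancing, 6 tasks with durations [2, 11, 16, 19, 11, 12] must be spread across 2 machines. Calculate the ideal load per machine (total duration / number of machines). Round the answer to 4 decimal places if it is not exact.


Total processing time = 2 + 11 + 16 + 19 + 11 + 12 = 71
Number of machines = 2
Ideal balanced load = 71 / 2 = 35.5

35.5


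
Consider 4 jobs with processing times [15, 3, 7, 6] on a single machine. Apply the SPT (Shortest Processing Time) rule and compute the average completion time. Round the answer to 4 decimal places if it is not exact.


Sort jobs by processing time (SPT order): [3, 6, 7, 15]
Compute completion times sequentially:
  Job 1: processing = 3, completes at 3
  Job 2: processing = 6, completes at 9
  Job 3: processing = 7, completes at 16
  Job 4: processing = 15, completes at 31
Sum of completion times = 59
Average completion time = 59/4 = 14.75

14.75


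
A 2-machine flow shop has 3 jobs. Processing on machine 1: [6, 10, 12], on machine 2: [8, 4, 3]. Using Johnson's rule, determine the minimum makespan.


Apply Johnson's rule:
  Group 1 (a <= b): [(1, 6, 8)]
  Group 2 (a > b): [(2, 10, 4), (3, 12, 3)]
Optimal job order: [1, 2, 3]
Schedule:
  Job 1: M1 done at 6, M2 done at 14
  Job 2: M1 done at 16, M2 done at 20
  Job 3: M1 done at 28, M2 done at 31
Makespan = 31

31


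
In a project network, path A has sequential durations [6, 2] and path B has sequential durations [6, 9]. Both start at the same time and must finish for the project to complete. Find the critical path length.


Path A total = 6 + 2 = 8
Path B total = 6 + 9 = 15
Critical path = longest path = max(8, 15) = 15

15


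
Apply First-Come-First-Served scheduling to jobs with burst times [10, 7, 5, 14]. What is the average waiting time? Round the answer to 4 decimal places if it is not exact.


FCFS order (as given): [10, 7, 5, 14]
Waiting times:
  Job 1: wait = 0
  Job 2: wait = 10
  Job 3: wait = 17
  Job 4: wait = 22
Sum of waiting times = 49
Average waiting time = 49/4 = 12.25

12.25


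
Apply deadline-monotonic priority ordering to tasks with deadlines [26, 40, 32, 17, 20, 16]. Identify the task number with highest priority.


Sort tasks by relative deadline (ascending):
  Task 6: deadline = 16
  Task 4: deadline = 17
  Task 5: deadline = 20
  Task 1: deadline = 26
  Task 3: deadline = 32
  Task 2: deadline = 40
Priority order (highest first): [6, 4, 5, 1, 3, 2]
Highest priority task = 6

6


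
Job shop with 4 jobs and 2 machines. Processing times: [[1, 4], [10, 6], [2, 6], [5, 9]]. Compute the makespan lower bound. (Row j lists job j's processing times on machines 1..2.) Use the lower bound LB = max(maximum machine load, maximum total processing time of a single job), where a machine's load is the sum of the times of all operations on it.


Machine loads:
  Machine 1: 1 + 10 + 2 + 5 = 18
  Machine 2: 4 + 6 + 6 + 9 = 25
Max machine load = 25
Job totals:
  Job 1: 5
  Job 2: 16
  Job 3: 8
  Job 4: 14
Max job total = 16
Lower bound = max(25, 16) = 25

25


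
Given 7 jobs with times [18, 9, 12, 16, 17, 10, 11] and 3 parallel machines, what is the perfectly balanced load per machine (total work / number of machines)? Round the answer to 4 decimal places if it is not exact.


Total processing time = 18 + 9 + 12 + 16 + 17 + 10 + 11 = 93
Number of machines = 3
Ideal balanced load = 93 / 3 = 31.0

31.0


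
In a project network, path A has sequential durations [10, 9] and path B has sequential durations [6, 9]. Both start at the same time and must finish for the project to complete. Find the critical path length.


Path A total = 10 + 9 = 19
Path B total = 6 + 9 = 15
Critical path = longest path = max(19, 15) = 19

19


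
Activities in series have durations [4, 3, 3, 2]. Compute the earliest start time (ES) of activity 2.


Activity 2 starts after activities 1 through 1 complete.
Predecessor durations: [4]
ES = 4 = 4

4


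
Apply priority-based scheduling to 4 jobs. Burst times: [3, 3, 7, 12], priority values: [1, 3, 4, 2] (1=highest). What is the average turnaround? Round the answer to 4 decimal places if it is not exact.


Sort by priority (ascending = highest first):
Order: [(1, 3), (2, 12), (3, 3), (4, 7)]
Completion times:
  Priority 1, burst=3, C=3
  Priority 2, burst=12, C=15
  Priority 3, burst=3, C=18
  Priority 4, burst=7, C=25
Average turnaround = 61/4 = 15.25

15.25


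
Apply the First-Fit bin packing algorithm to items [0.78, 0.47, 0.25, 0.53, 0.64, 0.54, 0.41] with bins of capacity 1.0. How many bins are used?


Place items sequentially using First-Fit:
  Item 0.78 -> new Bin 1
  Item 0.47 -> new Bin 2
  Item 0.25 -> Bin 2 (now 0.72)
  Item 0.53 -> new Bin 3
  Item 0.64 -> new Bin 4
  Item 0.54 -> new Bin 5
  Item 0.41 -> Bin 3 (now 0.94)
Total bins used = 5

5


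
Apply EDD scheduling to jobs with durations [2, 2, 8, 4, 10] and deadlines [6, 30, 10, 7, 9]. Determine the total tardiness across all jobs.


Sort by due date (EDD order): [(2, 6), (4, 7), (10, 9), (8, 10), (2, 30)]
Compute completion times and tardiness:
  Job 1: p=2, d=6, C=2, tardiness=max(0,2-6)=0
  Job 2: p=4, d=7, C=6, tardiness=max(0,6-7)=0
  Job 3: p=10, d=9, C=16, tardiness=max(0,16-9)=7
  Job 4: p=8, d=10, C=24, tardiness=max(0,24-10)=14
  Job 5: p=2, d=30, C=26, tardiness=max(0,26-30)=0
Total tardiness = 21

21


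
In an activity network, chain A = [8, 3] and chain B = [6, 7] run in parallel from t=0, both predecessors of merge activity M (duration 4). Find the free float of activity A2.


ES(A2) = sum of predecessors on chain A = 8
EF(A2) = ES + duration = 8 + 3 = 11
Successor of A2 is M. ES(M) = max(sum(A), sum(B)) = max(11, 13) = 13
Free float = ES(successor) - EF(current) = 13 - 11 = 2

2


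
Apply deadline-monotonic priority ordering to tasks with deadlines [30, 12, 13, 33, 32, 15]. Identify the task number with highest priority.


Sort tasks by relative deadline (ascending):
  Task 2: deadline = 12
  Task 3: deadline = 13
  Task 6: deadline = 15
  Task 1: deadline = 30
  Task 5: deadline = 32
  Task 4: deadline = 33
Priority order (highest first): [2, 3, 6, 1, 5, 4]
Highest priority task = 2

2


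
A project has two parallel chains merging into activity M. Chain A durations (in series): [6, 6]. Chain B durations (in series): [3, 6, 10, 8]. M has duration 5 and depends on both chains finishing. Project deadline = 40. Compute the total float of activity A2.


Forward pass: ES(A2) = sum of predecessors on chain A = 6
EF = ES + duration = 6 + 6 = 12
Backward pass: LF(M) = deadline = 40; LS(M) = 40 - 5 = 35
LF(A2) = LS(M) - sum(successors on chain A) = 35 - 0 = 35
LS = LF - duration = 35 - 6 = 29
Total float = LS - ES = 29 - 6 = 23

23


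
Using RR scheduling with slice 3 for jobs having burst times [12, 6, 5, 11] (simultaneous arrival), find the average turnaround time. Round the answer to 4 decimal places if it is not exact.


Time quantum = 3
Execution trace:
  J1 runs 3 units, time = 3
  J2 runs 3 units, time = 6
  J3 runs 3 units, time = 9
  J4 runs 3 units, time = 12
  J1 runs 3 units, time = 15
  J2 runs 3 units, time = 18
  J3 runs 2 units, time = 20
  J4 runs 3 units, time = 23
  J1 runs 3 units, time = 26
  J4 runs 3 units, time = 29
  J1 runs 3 units, time = 32
  J4 runs 2 units, time = 34
Finish times: [32, 18, 20, 34]
Average turnaround = 104/4 = 26.0

26.0


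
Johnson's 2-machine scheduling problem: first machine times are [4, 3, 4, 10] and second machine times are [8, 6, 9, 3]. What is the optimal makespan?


Apply Johnson's rule:
  Group 1 (a <= b): [(2, 3, 6), (1, 4, 8), (3, 4, 9)]
  Group 2 (a > b): [(4, 10, 3)]
Optimal job order: [2, 1, 3, 4]
Schedule:
  Job 2: M1 done at 3, M2 done at 9
  Job 1: M1 done at 7, M2 done at 17
  Job 3: M1 done at 11, M2 done at 26
  Job 4: M1 done at 21, M2 done at 29
Makespan = 29

29


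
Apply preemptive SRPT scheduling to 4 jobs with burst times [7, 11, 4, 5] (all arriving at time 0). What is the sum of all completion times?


Since all jobs arrive at t=0, SRPT equals SPT ordering.
SPT order: [4, 5, 7, 11]
Completion times:
  Job 1: p=4, C=4
  Job 2: p=5, C=9
  Job 3: p=7, C=16
  Job 4: p=11, C=27
Total completion time = 4 + 9 + 16 + 27 = 56

56


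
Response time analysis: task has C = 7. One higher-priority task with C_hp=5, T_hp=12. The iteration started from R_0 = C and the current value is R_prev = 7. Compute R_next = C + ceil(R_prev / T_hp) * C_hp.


R_next = C + ceil(R_prev / T_hp) * C_hp
ceil(7 / 12) = ceil(0.5833) = 1
Interference = 1 * 5 = 5
R_next = 7 + 5 = 12

12


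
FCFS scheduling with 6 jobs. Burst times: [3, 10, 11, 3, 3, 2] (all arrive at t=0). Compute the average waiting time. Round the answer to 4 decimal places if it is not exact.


FCFS order (as given): [3, 10, 11, 3, 3, 2]
Waiting times:
  Job 1: wait = 0
  Job 2: wait = 3
  Job 3: wait = 13
  Job 4: wait = 24
  Job 5: wait = 27
  Job 6: wait = 30
Sum of waiting times = 97
Average waiting time = 97/6 = 16.1667

16.1667


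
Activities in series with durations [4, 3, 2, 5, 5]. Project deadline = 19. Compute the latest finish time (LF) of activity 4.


LF(activity 4) = deadline - sum of successor durations
Successors: activities 5 through 5 with durations [5]
Sum of successor durations = 5
LF = 19 - 5 = 14

14


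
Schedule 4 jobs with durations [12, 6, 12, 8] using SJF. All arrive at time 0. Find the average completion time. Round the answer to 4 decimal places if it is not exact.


SJF order (ascending): [6, 8, 12, 12]
Completion times:
  Job 1: burst=6, C=6
  Job 2: burst=8, C=14
  Job 3: burst=12, C=26
  Job 4: burst=12, C=38
Average completion = 84/4 = 21.0

21.0


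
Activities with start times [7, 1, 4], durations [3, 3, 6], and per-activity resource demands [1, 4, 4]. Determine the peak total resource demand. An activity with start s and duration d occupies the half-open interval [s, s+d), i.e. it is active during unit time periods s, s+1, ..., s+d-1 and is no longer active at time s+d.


Each activity i is active on [start_i, start_i + duration_i).
Compute total resource usage per time slot:
  t=0: active resources = [], total = 0
  t=1: active resources = [4], total = 4
  t=2: active resources = [4], total = 4
  t=3: active resources = [4], total = 4
  t=4: active resources = [4], total = 4
  t=5: active resources = [4], total = 4
  t=6: active resources = [4], total = 4
  t=7: active resources = [1, 4], total = 5
  t=8: active resources = [1, 4], total = 5
  t=9: active resources = [1, 4], total = 5
Peak resource demand = 5

5


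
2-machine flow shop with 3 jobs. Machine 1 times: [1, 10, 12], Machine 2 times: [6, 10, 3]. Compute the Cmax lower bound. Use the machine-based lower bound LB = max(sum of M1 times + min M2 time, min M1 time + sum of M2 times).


LB1 = sum(M1 times) + min(M2 times) = 23 + 3 = 26
LB2 = min(M1 times) + sum(M2 times) = 1 + 19 = 20
Lower bound = max(LB1, LB2) = max(26, 20) = 26

26


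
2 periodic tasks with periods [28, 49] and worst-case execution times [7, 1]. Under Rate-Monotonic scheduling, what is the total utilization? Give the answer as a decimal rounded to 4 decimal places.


Compute individual utilizations (exact fractions):
  Task 1: C/T = 7/28 = 1/4 (approx. 0.25)
  Task 2: C/T = 1/49 (approx. 0.0204)
Total utilization U = 1/4 + 1/49 = 53/196
Rounded to 4 decimal places: U = 0.2704
RM (Liu & Layland) bound for 2 tasks = 0.828427; compare with U = 53/196 (approx. 0.270408)
U <= bound, so schedulable by RM sufficient condition.

0.2704


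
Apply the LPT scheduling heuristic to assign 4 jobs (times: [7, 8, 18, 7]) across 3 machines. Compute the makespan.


Sort jobs in decreasing order (LPT): [18, 8, 7, 7]
Assign each job to the least loaded machine:
  Machine 1: jobs [18], load = 18
  Machine 2: jobs [8], load = 8
  Machine 3: jobs [7, 7], load = 14
Makespan = max load = 18

18


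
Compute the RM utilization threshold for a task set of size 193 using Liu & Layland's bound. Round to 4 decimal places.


Compute 2^(1/193) = 1.0035978931
Subtract 1: 1.0035978931 - 1 = 0.0035978931
Multiply by n: 193 * 0.0035978931 = 0.6943933683
Round to 4 dp: 0.6944

0.6944


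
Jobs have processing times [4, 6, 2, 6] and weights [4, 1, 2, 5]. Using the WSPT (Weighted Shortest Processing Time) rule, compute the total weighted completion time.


Compute p/w ratios and sort ascending (WSPT): [(4, 4), (2, 2), (6, 5), (6, 1)]
Compute weighted completion times:
  Job (p=4,w=4): C=4, w*C=4*4=16
  Job (p=2,w=2): C=6, w*C=2*6=12
  Job (p=6,w=5): C=12, w*C=5*12=60
  Job (p=6,w=1): C=18, w*C=1*18=18
Total weighted completion time = 106

106


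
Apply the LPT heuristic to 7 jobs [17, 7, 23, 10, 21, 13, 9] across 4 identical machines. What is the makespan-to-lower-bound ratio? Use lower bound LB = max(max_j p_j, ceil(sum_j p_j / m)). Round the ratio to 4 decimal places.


LPT order: [23, 21, 17, 13, 10, 9, 7]
Machine loads after assignment: [23, 28, 26, 23]
LPT makespan = 28
Lower bound = max(max_job, ceil(total/4)) = max(23, 25) = 25
Ratio = 28 / 25 = 1.12

1.12


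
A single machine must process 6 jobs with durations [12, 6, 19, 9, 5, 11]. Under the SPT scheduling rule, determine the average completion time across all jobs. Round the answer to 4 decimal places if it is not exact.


Sort jobs by processing time (SPT order): [5, 6, 9, 11, 12, 19]
Compute completion times sequentially:
  Job 1: processing = 5, completes at 5
  Job 2: processing = 6, completes at 11
  Job 3: processing = 9, completes at 20
  Job 4: processing = 11, completes at 31
  Job 5: processing = 12, completes at 43
  Job 6: processing = 19, completes at 62
Sum of completion times = 172
Average completion time = 172/6 = 28.6667

28.6667


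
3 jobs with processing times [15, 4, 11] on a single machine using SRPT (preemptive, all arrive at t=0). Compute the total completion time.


Since all jobs arrive at t=0, SRPT equals SPT ordering.
SPT order: [4, 11, 15]
Completion times:
  Job 1: p=4, C=4
  Job 2: p=11, C=15
  Job 3: p=15, C=30
Total completion time = 4 + 15 + 30 = 49

49


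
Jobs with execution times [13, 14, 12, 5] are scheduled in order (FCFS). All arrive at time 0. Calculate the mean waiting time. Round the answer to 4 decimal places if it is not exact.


FCFS order (as given): [13, 14, 12, 5]
Waiting times:
  Job 1: wait = 0
  Job 2: wait = 13
  Job 3: wait = 27
  Job 4: wait = 39
Sum of waiting times = 79
Average waiting time = 79/4 = 19.75

19.75


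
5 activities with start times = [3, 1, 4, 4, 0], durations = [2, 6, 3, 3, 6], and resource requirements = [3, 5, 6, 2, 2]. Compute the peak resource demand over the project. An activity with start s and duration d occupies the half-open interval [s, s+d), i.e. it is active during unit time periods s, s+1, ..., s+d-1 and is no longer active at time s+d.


Each activity i is active on [start_i, start_i + duration_i).
Compute total resource usage per time slot:
  t=0: active resources = [2], total = 2
  t=1: active resources = [5, 2], total = 7
  t=2: active resources = [5, 2], total = 7
  t=3: active resources = [3, 5, 2], total = 10
  t=4: active resources = [3, 5, 6, 2, 2], total = 18
  t=5: active resources = [5, 6, 2, 2], total = 15
  t=6: active resources = [5, 6, 2], total = 13
Peak resource demand = 18

18


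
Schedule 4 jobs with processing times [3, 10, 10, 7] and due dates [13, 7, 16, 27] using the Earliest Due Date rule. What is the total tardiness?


Sort by due date (EDD order): [(10, 7), (3, 13), (10, 16), (7, 27)]
Compute completion times and tardiness:
  Job 1: p=10, d=7, C=10, tardiness=max(0,10-7)=3
  Job 2: p=3, d=13, C=13, tardiness=max(0,13-13)=0
  Job 3: p=10, d=16, C=23, tardiness=max(0,23-16)=7
  Job 4: p=7, d=27, C=30, tardiness=max(0,30-27)=3
Total tardiness = 13

13


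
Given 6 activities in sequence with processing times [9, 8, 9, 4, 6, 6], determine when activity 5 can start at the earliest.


Activity 5 starts after activities 1 through 4 complete.
Predecessor durations: [9, 8, 9, 4]
ES = 9 + 8 + 9 + 4 = 30

30


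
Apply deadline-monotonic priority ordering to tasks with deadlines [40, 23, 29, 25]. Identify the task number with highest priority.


Sort tasks by relative deadline (ascending):
  Task 2: deadline = 23
  Task 4: deadline = 25
  Task 3: deadline = 29
  Task 1: deadline = 40
Priority order (highest first): [2, 4, 3, 1]
Highest priority task = 2

2


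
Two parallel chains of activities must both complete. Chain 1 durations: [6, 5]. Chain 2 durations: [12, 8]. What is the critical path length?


Path A total = 6 + 5 = 11
Path B total = 12 + 8 = 20
Critical path = longest path = max(11, 20) = 20

20


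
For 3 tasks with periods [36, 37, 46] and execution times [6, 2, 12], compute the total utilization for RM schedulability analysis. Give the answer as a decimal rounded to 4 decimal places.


Compute individual utilizations (exact fractions):
  Task 1: C/T = 6/36 = 1/6 (approx. 0.1667)
  Task 2: C/T = 2/37 (approx. 0.0541)
  Task 3: C/T = 12/46 = 6/23 (approx. 0.2609)
Total utilization U = 1/6 + 2/37 + 6/23 = 2459/5106
Rounded to 4 decimal places: U = 0.4816
RM (Liu & Layland) bound for 3 tasks = 0.779763; compare with U = 2459/5106 (approx. 0.481590)
U <= bound, so schedulable by RM sufficient condition.

0.4816


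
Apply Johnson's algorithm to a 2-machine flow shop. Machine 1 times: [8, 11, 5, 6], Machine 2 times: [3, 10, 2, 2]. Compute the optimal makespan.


Apply Johnson's rule:
  Group 1 (a <= b): []
  Group 2 (a > b): [(2, 11, 10), (1, 8, 3), (3, 5, 2), (4, 6, 2)]
Optimal job order: [2, 1, 3, 4]
Schedule:
  Job 2: M1 done at 11, M2 done at 21
  Job 1: M1 done at 19, M2 done at 24
  Job 3: M1 done at 24, M2 done at 26
  Job 4: M1 done at 30, M2 done at 32
Makespan = 32

32


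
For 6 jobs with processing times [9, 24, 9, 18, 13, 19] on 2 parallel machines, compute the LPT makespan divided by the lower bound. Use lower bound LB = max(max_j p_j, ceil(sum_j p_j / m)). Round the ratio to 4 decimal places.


LPT order: [24, 19, 18, 13, 9, 9]
Machine loads after assignment: [46, 46]
LPT makespan = 46
Lower bound = max(max_job, ceil(total/2)) = max(24, 46) = 46
Ratio = 46 / 46 = 1.0

1.0


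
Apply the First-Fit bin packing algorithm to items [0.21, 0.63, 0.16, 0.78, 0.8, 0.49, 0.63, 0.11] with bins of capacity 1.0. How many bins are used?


Place items sequentially using First-Fit:
  Item 0.21 -> new Bin 1
  Item 0.63 -> Bin 1 (now 0.84)
  Item 0.16 -> Bin 1 (now 1.0)
  Item 0.78 -> new Bin 2
  Item 0.8 -> new Bin 3
  Item 0.49 -> new Bin 4
  Item 0.63 -> new Bin 5
  Item 0.11 -> Bin 2 (now 0.89)
Total bins used = 5

5


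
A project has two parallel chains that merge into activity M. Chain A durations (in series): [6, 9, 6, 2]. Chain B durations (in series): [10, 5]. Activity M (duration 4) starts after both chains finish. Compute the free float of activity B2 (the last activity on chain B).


ES(B2) = sum of predecessors on chain B = 10
EF(B2) = ES + duration = 10 + 5 = 15
Successor of B2 is M. ES(M) = max(sum(A), sum(B)) = max(23, 15) = 23
Free float = ES(successor) - EF(current) = 23 - 15 = 8

8


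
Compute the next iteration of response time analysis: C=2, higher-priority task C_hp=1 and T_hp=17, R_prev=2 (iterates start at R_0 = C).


R_next = C + ceil(R_prev / T_hp) * C_hp
ceil(2 / 17) = ceil(0.1176) = 1
Interference = 1 * 1 = 1
R_next = 2 + 1 = 3

3


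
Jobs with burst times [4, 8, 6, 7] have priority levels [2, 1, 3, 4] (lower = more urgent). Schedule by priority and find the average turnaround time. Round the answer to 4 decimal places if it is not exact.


Sort by priority (ascending = highest first):
Order: [(1, 8), (2, 4), (3, 6), (4, 7)]
Completion times:
  Priority 1, burst=8, C=8
  Priority 2, burst=4, C=12
  Priority 3, burst=6, C=18
  Priority 4, burst=7, C=25
Average turnaround = 63/4 = 15.75

15.75


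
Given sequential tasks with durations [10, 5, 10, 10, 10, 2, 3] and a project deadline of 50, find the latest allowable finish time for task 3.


LF(activity 3) = deadline - sum of successor durations
Successors: activities 4 through 7 with durations [10, 10, 2, 3]
Sum of successor durations = 25
LF = 50 - 25 = 25

25


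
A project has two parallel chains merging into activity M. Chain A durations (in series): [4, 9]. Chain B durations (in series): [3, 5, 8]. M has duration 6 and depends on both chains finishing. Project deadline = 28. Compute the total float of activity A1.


Forward pass: ES(A1) = sum of predecessors on chain A = 0
EF = ES + duration = 0 + 4 = 4
Backward pass: LF(M) = deadline = 28; LS(M) = 28 - 6 = 22
LF(A1) = LS(M) - sum(successors on chain A) = 22 - 9 = 13
LS = LF - duration = 13 - 4 = 9
Total float = LS - ES = 9 - 0 = 9

9


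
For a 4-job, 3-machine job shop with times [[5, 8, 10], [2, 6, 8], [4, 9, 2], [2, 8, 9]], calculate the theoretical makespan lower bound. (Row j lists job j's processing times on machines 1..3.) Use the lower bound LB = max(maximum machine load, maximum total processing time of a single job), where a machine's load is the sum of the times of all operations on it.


Machine loads:
  Machine 1: 5 + 2 + 4 + 2 = 13
  Machine 2: 8 + 6 + 9 + 8 = 31
  Machine 3: 10 + 8 + 2 + 9 = 29
Max machine load = 31
Job totals:
  Job 1: 23
  Job 2: 16
  Job 3: 15
  Job 4: 19
Max job total = 23
Lower bound = max(31, 23) = 31

31


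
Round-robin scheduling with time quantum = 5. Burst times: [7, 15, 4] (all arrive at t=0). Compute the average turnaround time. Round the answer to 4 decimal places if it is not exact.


Time quantum = 5
Execution trace:
  J1 runs 5 units, time = 5
  J2 runs 5 units, time = 10
  J3 runs 4 units, time = 14
  J1 runs 2 units, time = 16
  J2 runs 5 units, time = 21
  J2 runs 5 units, time = 26
Finish times: [16, 26, 14]
Average turnaround = 56/3 = 18.6667

18.6667


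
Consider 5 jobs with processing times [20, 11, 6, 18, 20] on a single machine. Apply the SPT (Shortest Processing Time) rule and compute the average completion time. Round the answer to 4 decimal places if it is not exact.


Sort jobs by processing time (SPT order): [6, 11, 18, 20, 20]
Compute completion times sequentially:
  Job 1: processing = 6, completes at 6
  Job 2: processing = 11, completes at 17
  Job 3: processing = 18, completes at 35
  Job 4: processing = 20, completes at 55
  Job 5: processing = 20, completes at 75
Sum of completion times = 188
Average completion time = 188/5 = 37.6

37.6


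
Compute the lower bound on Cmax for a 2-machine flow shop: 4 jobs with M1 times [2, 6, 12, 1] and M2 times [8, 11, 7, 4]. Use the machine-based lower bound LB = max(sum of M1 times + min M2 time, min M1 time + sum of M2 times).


LB1 = sum(M1 times) + min(M2 times) = 21 + 4 = 25
LB2 = min(M1 times) + sum(M2 times) = 1 + 30 = 31
Lower bound = max(LB1, LB2) = max(25, 31) = 31

31


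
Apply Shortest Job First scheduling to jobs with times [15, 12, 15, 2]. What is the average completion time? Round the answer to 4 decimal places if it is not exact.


SJF order (ascending): [2, 12, 15, 15]
Completion times:
  Job 1: burst=2, C=2
  Job 2: burst=12, C=14
  Job 3: burst=15, C=29
  Job 4: burst=15, C=44
Average completion = 89/4 = 22.25

22.25


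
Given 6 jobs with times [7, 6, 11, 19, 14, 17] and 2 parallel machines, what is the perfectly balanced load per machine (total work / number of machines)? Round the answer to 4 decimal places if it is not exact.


Total processing time = 7 + 6 + 11 + 19 + 14 + 17 = 74
Number of machines = 2
Ideal balanced load = 74 / 2 = 37.0

37.0


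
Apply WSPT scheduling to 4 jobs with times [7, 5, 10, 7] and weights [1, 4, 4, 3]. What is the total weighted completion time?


Compute p/w ratios and sort ascending (WSPT): [(5, 4), (7, 3), (10, 4), (7, 1)]
Compute weighted completion times:
  Job (p=5,w=4): C=5, w*C=4*5=20
  Job (p=7,w=3): C=12, w*C=3*12=36
  Job (p=10,w=4): C=22, w*C=4*22=88
  Job (p=7,w=1): C=29, w*C=1*29=29
Total weighted completion time = 173

173


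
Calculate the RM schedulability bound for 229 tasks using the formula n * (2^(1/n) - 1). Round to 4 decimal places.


Compute 2^(1/229) = 1.0030314291
Subtract 1: 1.0030314291 - 1 = 0.0030314291
Multiply by n: 229 * 0.0030314291 = 0.6941972639
Round to 4 dp: 0.6942

0.6942


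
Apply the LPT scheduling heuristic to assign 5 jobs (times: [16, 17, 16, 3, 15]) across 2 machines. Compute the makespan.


Sort jobs in decreasing order (LPT): [17, 16, 16, 15, 3]
Assign each job to the least loaded machine:
  Machine 1: jobs [17, 15, 3], load = 35
  Machine 2: jobs [16, 16], load = 32
Makespan = max load = 35

35


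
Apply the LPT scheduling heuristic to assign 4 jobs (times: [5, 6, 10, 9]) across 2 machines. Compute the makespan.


Sort jobs in decreasing order (LPT): [10, 9, 6, 5]
Assign each job to the least loaded machine:
  Machine 1: jobs [10, 5], load = 15
  Machine 2: jobs [9, 6], load = 15
Makespan = max load = 15

15


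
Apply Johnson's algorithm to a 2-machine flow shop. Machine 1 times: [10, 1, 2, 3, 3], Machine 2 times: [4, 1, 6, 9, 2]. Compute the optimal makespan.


Apply Johnson's rule:
  Group 1 (a <= b): [(2, 1, 1), (3, 2, 6), (4, 3, 9)]
  Group 2 (a > b): [(1, 10, 4), (5, 3, 2)]
Optimal job order: [2, 3, 4, 1, 5]
Schedule:
  Job 2: M1 done at 1, M2 done at 2
  Job 3: M1 done at 3, M2 done at 9
  Job 4: M1 done at 6, M2 done at 18
  Job 1: M1 done at 16, M2 done at 22
  Job 5: M1 done at 19, M2 done at 24
Makespan = 24

24


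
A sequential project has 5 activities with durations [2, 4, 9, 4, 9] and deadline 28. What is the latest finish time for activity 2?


LF(activity 2) = deadline - sum of successor durations
Successors: activities 3 through 5 with durations [9, 4, 9]
Sum of successor durations = 22
LF = 28 - 22 = 6

6


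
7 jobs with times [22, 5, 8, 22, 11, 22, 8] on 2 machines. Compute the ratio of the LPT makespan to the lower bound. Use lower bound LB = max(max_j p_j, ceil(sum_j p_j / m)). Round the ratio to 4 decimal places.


LPT order: [22, 22, 22, 11, 8, 8, 5]
Machine loads after assignment: [49, 49]
LPT makespan = 49
Lower bound = max(max_job, ceil(total/2)) = max(22, 49) = 49
Ratio = 49 / 49 = 1.0

1.0


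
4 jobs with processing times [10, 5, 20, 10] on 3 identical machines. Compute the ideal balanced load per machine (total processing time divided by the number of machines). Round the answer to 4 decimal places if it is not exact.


Total processing time = 10 + 5 + 20 + 10 = 45
Number of machines = 3
Ideal balanced load = 45 / 3 = 15.0

15.0


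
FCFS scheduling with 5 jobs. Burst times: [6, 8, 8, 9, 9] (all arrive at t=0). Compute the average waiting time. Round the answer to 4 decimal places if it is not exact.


FCFS order (as given): [6, 8, 8, 9, 9]
Waiting times:
  Job 1: wait = 0
  Job 2: wait = 6
  Job 3: wait = 14
  Job 4: wait = 22
  Job 5: wait = 31
Sum of waiting times = 73
Average waiting time = 73/5 = 14.6

14.6


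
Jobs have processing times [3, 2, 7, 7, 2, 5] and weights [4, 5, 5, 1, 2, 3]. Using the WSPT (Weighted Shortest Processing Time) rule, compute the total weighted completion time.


Compute p/w ratios and sort ascending (WSPT): [(2, 5), (3, 4), (2, 2), (7, 5), (5, 3), (7, 1)]
Compute weighted completion times:
  Job (p=2,w=5): C=2, w*C=5*2=10
  Job (p=3,w=4): C=5, w*C=4*5=20
  Job (p=2,w=2): C=7, w*C=2*7=14
  Job (p=7,w=5): C=14, w*C=5*14=70
  Job (p=5,w=3): C=19, w*C=3*19=57
  Job (p=7,w=1): C=26, w*C=1*26=26
Total weighted completion time = 197

197


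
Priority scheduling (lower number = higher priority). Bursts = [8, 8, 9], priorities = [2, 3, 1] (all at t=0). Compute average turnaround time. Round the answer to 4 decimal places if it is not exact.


Sort by priority (ascending = highest first):
Order: [(1, 9), (2, 8), (3, 8)]
Completion times:
  Priority 1, burst=9, C=9
  Priority 2, burst=8, C=17
  Priority 3, burst=8, C=25
Average turnaround = 51/3 = 17.0

17.0


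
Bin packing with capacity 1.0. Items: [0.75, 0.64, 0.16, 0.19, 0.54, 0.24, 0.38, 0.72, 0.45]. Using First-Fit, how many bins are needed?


Place items sequentially using First-Fit:
  Item 0.75 -> new Bin 1
  Item 0.64 -> new Bin 2
  Item 0.16 -> Bin 1 (now 0.91)
  Item 0.19 -> Bin 2 (now 0.83)
  Item 0.54 -> new Bin 3
  Item 0.24 -> Bin 3 (now 0.78)
  Item 0.38 -> new Bin 4
  Item 0.72 -> new Bin 5
  Item 0.45 -> Bin 4 (now 0.83)
Total bins used = 5

5


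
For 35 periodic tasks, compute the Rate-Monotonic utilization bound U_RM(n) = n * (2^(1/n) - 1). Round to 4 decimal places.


Compute 2^(1/35) = 1.0200016094
Subtract 1: 1.0200016094 - 1 = 0.0200016094
Multiply by n: 35 * 0.0200016094 = 0.7000563290
Round to 4 dp: 0.7001

0.7001


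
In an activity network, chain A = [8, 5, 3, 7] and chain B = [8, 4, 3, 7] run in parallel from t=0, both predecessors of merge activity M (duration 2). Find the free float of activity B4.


ES(B4) = sum of predecessors on chain B = 15
EF(B4) = ES + duration = 15 + 7 = 22
Successor of B4 is M. ES(M) = max(sum(A), sum(B)) = max(23, 22) = 23
Free float = ES(successor) - EF(current) = 23 - 22 = 1

1


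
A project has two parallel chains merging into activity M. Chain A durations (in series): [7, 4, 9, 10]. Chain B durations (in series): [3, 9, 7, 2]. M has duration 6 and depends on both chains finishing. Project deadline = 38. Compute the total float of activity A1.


Forward pass: ES(A1) = sum of predecessors on chain A = 0
EF = ES + duration = 0 + 7 = 7
Backward pass: LF(M) = deadline = 38; LS(M) = 38 - 6 = 32
LF(A1) = LS(M) - sum(successors on chain A) = 32 - 23 = 9
LS = LF - duration = 9 - 7 = 2
Total float = LS - ES = 2 - 0 = 2

2


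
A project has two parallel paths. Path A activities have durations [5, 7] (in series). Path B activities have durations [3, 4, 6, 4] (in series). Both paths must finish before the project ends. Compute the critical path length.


Path A total = 5 + 7 = 12
Path B total = 3 + 4 + 6 + 4 = 17
Critical path = longest path = max(12, 17) = 17

17


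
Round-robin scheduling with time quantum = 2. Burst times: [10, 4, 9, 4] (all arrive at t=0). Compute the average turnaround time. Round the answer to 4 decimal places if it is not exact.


Time quantum = 2
Execution trace:
  J1 runs 2 units, time = 2
  J2 runs 2 units, time = 4
  J3 runs 2 units, time = 6
  J4 runs 2 units, time = 8
  J1 runs 2 units, time = 10
  J2 runs 2 units, time = 12
  J3 runs 2 units, time = 14
  J4 runs 2 units, time = 16
  J1 runs 2 units, time = 18
  J3 runs 2 units, time = 20
  J1 runs 2 units, time = 22
  J3 runs 2 units, time = 24
  J1 runs 2 units, time = 26
  J3 runs 1 units, time = 27
Finish times: [26, 12, 27, 16]
Average turnaround = 81/4 = 20.25

20.25


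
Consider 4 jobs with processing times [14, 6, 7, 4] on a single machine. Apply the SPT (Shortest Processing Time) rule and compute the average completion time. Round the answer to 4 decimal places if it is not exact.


Sort jobs by processing time (SPT order): [4, 6, 7, 14]
Compute completion times sequentially:
  Job 1: processing = 4, completes at 4
  Job 2: processing = 6, completes at 10
  Job 3: processing = 7, completes at 17
  Job 4: processing = 14, completes at 31
Sum of completion times = 62
Average completion time = 62/4 = 15.5

15.5


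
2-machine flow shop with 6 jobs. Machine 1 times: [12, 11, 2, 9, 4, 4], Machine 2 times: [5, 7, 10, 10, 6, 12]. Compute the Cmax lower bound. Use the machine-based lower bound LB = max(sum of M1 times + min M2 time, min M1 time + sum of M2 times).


LB1 = sum(M1 times) + min(M2 times) = 42 + 5 = 47
LB2 = min(M1 times) + sum(M2 times) = 2 + 50 = 52
Lower bound = max(LB1, LB2) = max(47, 52) = 52

52


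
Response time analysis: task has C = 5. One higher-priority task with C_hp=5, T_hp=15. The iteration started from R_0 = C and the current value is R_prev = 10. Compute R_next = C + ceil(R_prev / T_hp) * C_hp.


R_next = C + ceil(R_prev / T_hp) * C_hp
ceil(10 / 15) = ceil(0.6667) = 1
Interference = 1 * 5 = 5
R_next = 5 + 5 = 10
R_next = R_prev, so the iteration has converged (response time = 10).

10


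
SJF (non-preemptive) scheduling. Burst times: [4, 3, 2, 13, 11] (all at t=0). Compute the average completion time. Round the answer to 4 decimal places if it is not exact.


SJF order (ascending): [2, 3, 4, 11, 13]
Completion times:
  Job 1: burst=2, C=2
  Job 2: burst=3, C=5
  Job 3: burst=4, C=9
  Job 4: burst=11, C=20
  Job 5: burst=13, C=33
Average completion = 69/5 = 13.8

13.8


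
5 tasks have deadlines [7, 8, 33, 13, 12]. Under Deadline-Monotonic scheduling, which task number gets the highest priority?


Sort tasks by relative deadline (ascending):
  Task 1: deadline = 7
  Task 2: deadline = 8
  Task 5: deadline = 12
  Task 4: deadline = 13
  Task 3: deadline = 33
Priority order (highest first): [1, 2, 5, 4, 3]
Highest priority task = 1

1


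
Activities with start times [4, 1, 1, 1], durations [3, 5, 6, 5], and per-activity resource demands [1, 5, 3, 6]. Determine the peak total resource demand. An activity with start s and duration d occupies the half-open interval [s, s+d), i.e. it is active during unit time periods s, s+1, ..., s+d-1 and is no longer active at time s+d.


Each activity i is active on [start_i, start_i + duration_i).
Compute total resource usage per time slot:
  t=0: active resources = [], total = 0
  t=1: active resources = [5, 3, 6], total = 14
  t=2: active resources = [5, 3, 6], total = 14
  t=3: active resources = [5, 3, 6], total = 14
  t=4: active resources = [1, 5, 3, 6], total = 15
  t=5: active resources = [1, 5, 3, 6], total = 15
  t=6: active resources = [1, 3], total = 4
Peak resource demand = 15

15


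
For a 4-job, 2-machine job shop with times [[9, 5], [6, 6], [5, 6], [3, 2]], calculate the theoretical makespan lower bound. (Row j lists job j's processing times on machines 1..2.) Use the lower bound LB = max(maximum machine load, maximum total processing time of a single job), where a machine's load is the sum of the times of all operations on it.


Machine loads:
  Machine 1: 9 + 6 + 5 + 3 = 23
  Machine 2: 5 + 6 + 6 + 2 = 19
Max machine load = 23
Job totals:
  Job 1: 14
  Job 2: 12
  Job 3: 11
  Job 4: 5
Max job total = 14
Lower bound = max(23, 14) = 23

23


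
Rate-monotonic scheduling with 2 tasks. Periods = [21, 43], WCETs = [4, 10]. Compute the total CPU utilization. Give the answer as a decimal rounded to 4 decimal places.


Compute individual utilizations (exact fractions):
  Task 1: C/T = 4/21 (approx. 0.1905)
  Task 2: C/T = 10/43 (approx. 0.2326)
Total utilization U = 4/21 + 10/43 = 382/903
Rounded to 4 decimal places: U = 0.4230
RM (Liu & Layland) bound for 2 tasks = 0.828427; compare with U = 382/903 (approx. 0.423034)
U <= bound, so schedulable by RM sufficient condition.

0.4230


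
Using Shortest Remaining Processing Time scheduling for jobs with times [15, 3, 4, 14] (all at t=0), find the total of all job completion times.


Since all jobs arrive at t=0, SRPT equals SPT ordering.
SPT order: [3, 4, 14, 15]
Completion times:
  Job 1: p=3, C=3
  Job 2: p=4, C=7
  Job 3: p=14, C=21
  Job 4: p=15, C=36
Total completion time = 3 + 7 + 21 + 36 = 67

67


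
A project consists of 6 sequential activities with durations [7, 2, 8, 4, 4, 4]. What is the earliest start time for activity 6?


Activity 6 starts after activities 1 through 5 complete.
Predecessor durations: [7, 2, 8, 4, 4]
ES = 7 + 2 + 8 + 4 + 4 = 25

25


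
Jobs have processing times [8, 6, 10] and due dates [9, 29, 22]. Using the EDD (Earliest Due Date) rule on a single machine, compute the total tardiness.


Sort by due date (EDD order): [(8, 9), (10, 22), (6, 29)]
Compute completion times and tardiness:
  Job 1: p=8, d=9, C=8, tardiness=max(0,8-9)=0
  Job 2: p=10, d=22, C=18, tardiness=max(0,18-22)=0
  Job 3: p=6, d=29, C=24, tardiness=max(0,24-29)=0
Total tardiness = 0

0


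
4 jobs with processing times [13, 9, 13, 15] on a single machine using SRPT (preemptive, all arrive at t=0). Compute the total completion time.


Since all jobs arrive at t=0, SRPT equals SPT ordering.
SPT order: [9, 13, 13, 15]
Completion times:
  Job 1: p=9, C=9
  Job 2: p=13, C=22
  Job 3: p=13, C=35
  Job 4: p=15, C=50
Total completion time = 9 + 22 + 35 + 50 = 116

116


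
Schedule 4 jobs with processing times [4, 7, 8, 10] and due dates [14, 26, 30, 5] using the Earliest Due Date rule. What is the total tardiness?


Sort by due date (EDD order): [(10, 5), (4, 14), (7, 26), (8, 30)]
Compute completion times and tardiness:
  Job 1: p=10, d=5, C=10, tardiness=max(0,10-5)=5
  Job 2: p=4, d=14, C=14, tardiness=max(0,14-14)=0
  Job 3: p=7, d=26, C=21, tardiness=max(0,21-26)=0
  Job 4: p=8, d=30, C=29, tardiness=max(0,29-30)=0
Total tardiness = 5

5


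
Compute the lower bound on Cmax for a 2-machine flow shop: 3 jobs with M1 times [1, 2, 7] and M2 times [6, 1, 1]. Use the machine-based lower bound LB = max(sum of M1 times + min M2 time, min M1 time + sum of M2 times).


LB1 = sum(M1 times) + min(M2 times) = 10 + 1 = 11
LB2 = min(M1 times) + sum(M2 times) = 1 + 8 = 9
Lower bound = max(LB1, LB2) = max(11, 9) = 11

11


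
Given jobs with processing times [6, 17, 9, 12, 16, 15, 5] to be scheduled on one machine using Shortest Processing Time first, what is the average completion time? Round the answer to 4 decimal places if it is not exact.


Sort jobs by processing time (SPT order): [5, 6, 9, 12, 15, 16, 17]
Compute completion times sequentially:
  Job 1: processing = 5, completes at 5
  Job 2: processing = 6, completes at 11
  Job 3: processing = 9, completes at 20
  Job 4: processing = 12, completes at 32
  Job 5: processing = 15, completes at 47
  Job 6: processing = 16, completes at 63
  Job 7: processing = 17, completes at 80
Sum of completion times = 258
Average completion time = 258/7 = 36.8571

36.8571
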